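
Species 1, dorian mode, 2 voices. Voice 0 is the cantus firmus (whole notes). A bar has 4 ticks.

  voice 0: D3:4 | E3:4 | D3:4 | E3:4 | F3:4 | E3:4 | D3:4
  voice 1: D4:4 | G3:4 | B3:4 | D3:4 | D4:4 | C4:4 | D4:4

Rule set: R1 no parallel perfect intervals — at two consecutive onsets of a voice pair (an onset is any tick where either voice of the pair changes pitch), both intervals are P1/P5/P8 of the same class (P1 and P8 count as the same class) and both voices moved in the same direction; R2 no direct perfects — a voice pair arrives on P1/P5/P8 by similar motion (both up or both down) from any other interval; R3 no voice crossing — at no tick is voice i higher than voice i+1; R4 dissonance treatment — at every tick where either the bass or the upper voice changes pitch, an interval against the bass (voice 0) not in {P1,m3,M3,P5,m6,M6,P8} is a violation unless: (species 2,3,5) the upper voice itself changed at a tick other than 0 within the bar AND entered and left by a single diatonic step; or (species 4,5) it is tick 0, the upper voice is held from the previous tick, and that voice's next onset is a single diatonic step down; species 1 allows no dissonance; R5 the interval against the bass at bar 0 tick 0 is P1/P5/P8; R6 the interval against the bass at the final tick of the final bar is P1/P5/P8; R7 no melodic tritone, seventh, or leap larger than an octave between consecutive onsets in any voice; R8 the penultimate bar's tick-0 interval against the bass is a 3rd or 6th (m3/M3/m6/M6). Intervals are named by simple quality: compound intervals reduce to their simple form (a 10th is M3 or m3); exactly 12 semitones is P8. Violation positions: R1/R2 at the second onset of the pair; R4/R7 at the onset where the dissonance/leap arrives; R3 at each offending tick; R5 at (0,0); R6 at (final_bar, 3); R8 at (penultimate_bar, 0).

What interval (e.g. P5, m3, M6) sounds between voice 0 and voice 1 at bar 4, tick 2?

M6

voice 0=F3 voice 1=D4 -> M6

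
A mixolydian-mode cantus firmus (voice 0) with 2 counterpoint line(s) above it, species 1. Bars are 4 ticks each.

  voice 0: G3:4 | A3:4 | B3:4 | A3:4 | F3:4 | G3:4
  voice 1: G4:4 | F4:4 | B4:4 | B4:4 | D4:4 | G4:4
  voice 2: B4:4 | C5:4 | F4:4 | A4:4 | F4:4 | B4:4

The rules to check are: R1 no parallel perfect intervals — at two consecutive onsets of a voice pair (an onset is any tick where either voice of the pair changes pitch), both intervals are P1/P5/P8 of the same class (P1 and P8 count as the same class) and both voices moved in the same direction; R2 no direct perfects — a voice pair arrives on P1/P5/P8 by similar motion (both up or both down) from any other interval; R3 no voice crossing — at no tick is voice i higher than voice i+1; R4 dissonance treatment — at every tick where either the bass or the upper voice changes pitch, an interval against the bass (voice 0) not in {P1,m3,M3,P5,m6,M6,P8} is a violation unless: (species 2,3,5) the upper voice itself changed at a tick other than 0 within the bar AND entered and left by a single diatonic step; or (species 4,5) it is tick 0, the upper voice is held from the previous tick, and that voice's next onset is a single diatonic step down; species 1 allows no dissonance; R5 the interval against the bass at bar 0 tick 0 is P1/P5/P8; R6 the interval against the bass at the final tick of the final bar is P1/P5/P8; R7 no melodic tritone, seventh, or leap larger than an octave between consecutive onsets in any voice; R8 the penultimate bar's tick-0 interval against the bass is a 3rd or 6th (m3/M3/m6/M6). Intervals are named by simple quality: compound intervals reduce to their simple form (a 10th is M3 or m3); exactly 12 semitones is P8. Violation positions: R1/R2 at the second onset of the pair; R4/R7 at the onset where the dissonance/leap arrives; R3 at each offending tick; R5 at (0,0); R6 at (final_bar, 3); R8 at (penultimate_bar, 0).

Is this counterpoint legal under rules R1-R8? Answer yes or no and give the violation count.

No (18 violations)

bar 0: v0=G3 v1=G4 v2=B4 (M3)
bar 1: v0=A3 v1=F4 v2=C5 (m3)
bar 2: v0=B3 v1=B4 v2=F4 (TT)
bar 3: v0=A3 v1=B4 v2=A4 (P8)
bar 4: v0=F3 v1=D4 v2=F4 (P8)
bar 5: v0=G3 v1=G4 v2=B4 (M3)
  R5 @ bar0.0: opens on M3
  R2 @ bar2.0: A3/F4 m6 -> B3/B4 P8 similar
  R3 @ bar2.0: B4 above F4
  R4 @ bar2.0: B3/F4 TT untreated
  R7 @ bar2.0: F4->B4 leap 6st
  R3 @ bar2.1: B4 above F4
  R3 @ bar2.2: B4 above F4
  R3 @ bar2.3: B4 above F4
  R3 @ bar3.0: B4 above A4
  R4 @ bar3.0: A3/B4 M2 untreated
  R3 @ bar3.1: B4 above A4
  R3 @ bar3.2: B4 above A4
  R3 @ bar3.3: B4 above A4
  R1 @ bar4.0: A3/A4 P8 -> F3/F4 P8 similar
  R8 @ bar4.0: penult P8 not 3rd/6th
  R2 @ bar5.0: F3/D4 M6 -> G3/G4 P8 similar
  R7 @ bar5.0: F4->B4 leap 6st
  R6 @ bar5.3: closes on M3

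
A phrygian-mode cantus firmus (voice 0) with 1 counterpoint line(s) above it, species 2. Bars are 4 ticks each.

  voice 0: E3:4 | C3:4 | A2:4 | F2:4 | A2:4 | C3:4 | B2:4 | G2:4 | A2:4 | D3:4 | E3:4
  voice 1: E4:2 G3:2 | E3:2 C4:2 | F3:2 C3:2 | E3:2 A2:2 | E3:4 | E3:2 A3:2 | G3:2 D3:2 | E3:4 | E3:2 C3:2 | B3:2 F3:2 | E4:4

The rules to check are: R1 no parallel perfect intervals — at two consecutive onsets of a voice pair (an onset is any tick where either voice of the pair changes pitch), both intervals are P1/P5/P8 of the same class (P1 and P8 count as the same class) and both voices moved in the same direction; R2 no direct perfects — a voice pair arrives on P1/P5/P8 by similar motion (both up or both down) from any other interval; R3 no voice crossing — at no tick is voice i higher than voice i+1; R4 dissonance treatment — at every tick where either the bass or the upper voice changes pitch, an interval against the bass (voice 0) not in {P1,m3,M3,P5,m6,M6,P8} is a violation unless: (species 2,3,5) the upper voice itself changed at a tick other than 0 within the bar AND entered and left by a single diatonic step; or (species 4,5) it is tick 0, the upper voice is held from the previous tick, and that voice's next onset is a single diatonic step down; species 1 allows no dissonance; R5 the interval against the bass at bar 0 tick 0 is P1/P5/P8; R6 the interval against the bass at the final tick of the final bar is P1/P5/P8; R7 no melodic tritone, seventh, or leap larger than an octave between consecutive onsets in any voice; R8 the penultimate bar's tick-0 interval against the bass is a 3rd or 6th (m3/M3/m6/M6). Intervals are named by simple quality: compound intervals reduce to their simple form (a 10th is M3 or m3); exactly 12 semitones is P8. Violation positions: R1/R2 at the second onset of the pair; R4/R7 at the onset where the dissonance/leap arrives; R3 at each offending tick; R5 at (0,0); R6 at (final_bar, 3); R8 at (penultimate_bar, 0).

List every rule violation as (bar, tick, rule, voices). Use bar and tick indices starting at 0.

bar 0: v0=E3 v1=E4 downbeat P8
bar 1: v0=C3 v1=E3 downbeat M3
bar 2: v0=A2 v1=F3 downbeat m6
bar 3: v0=F2 v1=E3 downbeat M7
bar 4: v0=A2 v1=E3 downbeat P5
bar 5: v0=C3 v1=E3 downbeat M3
bar 6: v0=B2 v1=G3 downbeat m6
bar 7: v0=G2 v1=E3 downbeat M6
bar 8: v0=A2 v1=E3 downbeat P5
bar 9: v0=D3 v1=B3 downbeat M6
bar 10: v0=E3 v1=E4 downbeat P8
  -> R4 @ bar 3 tick 0 v(0, 1): F2/E3 M7 untreated
  -> R2 @ bar 4 tick 0 v(0, 1): F2/A2 M3 -> A2/E3 P5 similar
  -> R7 @ bar 9 tick 0 v(1,): C3->B3 leap 11st
  -> R7 @ bar 9 tick 2 v(1,): B3->F3 leap 6st
  -> R2 @ bar 10 tick 0 v(0, 1): D3/F3 m3 -> E3/E4 P8 similar
  -> R7 @ bar 10 tick 0 v(1,): F3->E4 leap 11st

(3, 0, R4, (0, 1))
(4, 0, R2, (0, 1))
(9, 0, R7, (1,))
(9, 2, R7, (1,))
(10, 0, R2, (0, 1))
(10, 0, R7, (1,))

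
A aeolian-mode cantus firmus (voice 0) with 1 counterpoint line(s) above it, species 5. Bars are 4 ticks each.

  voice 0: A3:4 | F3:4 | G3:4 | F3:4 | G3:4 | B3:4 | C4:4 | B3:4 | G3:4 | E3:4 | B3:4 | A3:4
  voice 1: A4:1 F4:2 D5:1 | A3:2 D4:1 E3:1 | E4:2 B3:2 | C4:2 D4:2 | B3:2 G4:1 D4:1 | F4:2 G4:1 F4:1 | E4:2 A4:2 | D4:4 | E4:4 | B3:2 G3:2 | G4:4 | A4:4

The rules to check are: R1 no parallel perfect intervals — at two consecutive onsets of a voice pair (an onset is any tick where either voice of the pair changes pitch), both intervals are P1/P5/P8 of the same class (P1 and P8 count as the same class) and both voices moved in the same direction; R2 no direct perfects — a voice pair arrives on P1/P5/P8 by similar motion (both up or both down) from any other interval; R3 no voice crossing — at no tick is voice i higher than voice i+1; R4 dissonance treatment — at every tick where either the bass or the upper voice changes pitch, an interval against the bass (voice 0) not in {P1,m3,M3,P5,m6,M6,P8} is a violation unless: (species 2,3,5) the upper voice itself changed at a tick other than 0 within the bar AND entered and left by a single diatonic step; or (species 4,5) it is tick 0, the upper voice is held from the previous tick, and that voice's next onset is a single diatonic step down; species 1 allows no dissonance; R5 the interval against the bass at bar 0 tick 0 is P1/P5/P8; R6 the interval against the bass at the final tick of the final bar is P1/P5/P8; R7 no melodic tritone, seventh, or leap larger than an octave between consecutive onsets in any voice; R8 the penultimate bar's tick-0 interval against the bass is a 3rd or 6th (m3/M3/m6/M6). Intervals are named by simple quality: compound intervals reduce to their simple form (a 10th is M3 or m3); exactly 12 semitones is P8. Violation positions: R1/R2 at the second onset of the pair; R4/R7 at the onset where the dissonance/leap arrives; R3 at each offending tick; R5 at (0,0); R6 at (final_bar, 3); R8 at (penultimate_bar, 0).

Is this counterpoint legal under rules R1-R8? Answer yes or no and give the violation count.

No (7 violations)

bar 0: v0=A3 v1=A4 (P8)
bar 1: v0=F3 v1=A3 (M3)
bar 2: v0=G3 v1=E4 (M6)
bar 3: v0=F3 v1=C4 (P5)
bar 4: v0=G3 v1=B3 (M3)
bar 5: v0=B3 v1=F4 (TT)
bar 6: v0=C4 v1=E4 (M3)
bar 7: v0=B3 v1=D4 (m3)
bar 8: v0=G3 v1=E4 (M6)
bar 9: v0=E3 v1=B3 (P5)
bar 10: v0=B3 v1=G4 (m6)
bar 11: v0=A3 v1=A4 (P8)
  R4 @ bar0.3: A3/D5 P4 untreated
  R7 @ bar1.0: D5->A3 leap 17st
  R3 @ bar1.3: F3 above E3
  R4 @ bar1.3: F3/E3 m2 untreated
  R7 @ bar1.3: D4->E3 leap 10st
  R4 @ bar5.0: B3/F4 TT untreated
  R2 @ bar9.0: G3/E4 M6 -> E3/B3 P5 similar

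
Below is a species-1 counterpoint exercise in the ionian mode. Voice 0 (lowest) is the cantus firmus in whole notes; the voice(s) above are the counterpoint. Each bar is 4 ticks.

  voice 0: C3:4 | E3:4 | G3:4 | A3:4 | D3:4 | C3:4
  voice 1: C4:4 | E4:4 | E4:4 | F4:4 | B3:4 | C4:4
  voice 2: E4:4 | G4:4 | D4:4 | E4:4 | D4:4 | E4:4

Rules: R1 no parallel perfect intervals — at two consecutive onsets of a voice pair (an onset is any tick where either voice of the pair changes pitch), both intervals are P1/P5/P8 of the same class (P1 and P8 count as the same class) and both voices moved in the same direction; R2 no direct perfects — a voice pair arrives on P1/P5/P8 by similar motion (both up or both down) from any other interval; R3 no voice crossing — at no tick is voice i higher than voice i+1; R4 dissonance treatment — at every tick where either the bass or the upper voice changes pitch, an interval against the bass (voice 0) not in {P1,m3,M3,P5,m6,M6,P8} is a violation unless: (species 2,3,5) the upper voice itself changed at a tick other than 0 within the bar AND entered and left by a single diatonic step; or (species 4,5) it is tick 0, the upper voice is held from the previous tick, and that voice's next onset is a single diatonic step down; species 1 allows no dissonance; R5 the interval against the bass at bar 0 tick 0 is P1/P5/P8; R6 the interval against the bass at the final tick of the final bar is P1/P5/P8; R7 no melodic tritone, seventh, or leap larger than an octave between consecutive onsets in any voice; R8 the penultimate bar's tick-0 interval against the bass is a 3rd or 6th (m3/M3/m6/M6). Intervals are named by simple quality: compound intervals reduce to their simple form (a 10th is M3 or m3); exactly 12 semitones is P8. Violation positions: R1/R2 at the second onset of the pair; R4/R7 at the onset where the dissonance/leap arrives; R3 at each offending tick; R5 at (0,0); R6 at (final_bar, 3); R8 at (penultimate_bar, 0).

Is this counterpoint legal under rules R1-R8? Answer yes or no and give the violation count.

bar 0: v0=C3 v1=C4 v2=E4 (M3)
bar 1: v0=E3 v1=E4 v2=G4 (m3)
bar 2: v0=G3 v1=E4 v2=D4 (P5)
bar 3: v0=A3 v1=F4 v2=E4 (P5)
bar 4: v0=D3 v1=B3 v2=D4 (P8)
bar 5: v0=C3 v1=C4 v2=E4 (M3)
  R5 @ bar0.0: opens on M3
  R1 @ bar1.0: C3/C4 P8 -> E3/E4 P8 similar
  R3 @ bar2.0: E4 above D4
  R3 @ bar2.1: E4 above D4
  R3 @ bar2.2: E4 above D4
  R3 @ bar2.3: E4 above D4
  R1 @ bar3.0: G3/D4 P5 -> A3/E4 P5 similar
  R3 @ bar3.0: F4 above E4
  R3 @ bar3.1: F4 above E4
  R3 @ bar3.2: F4 above E4
  R3 @ bar3.3: F4 above E4
  R2 @ bar4.0: A3/E4 P5 -> D3/D4 P8 similar
  R7 @ bar4.0: F4->B3 leap 6st
  R8 @ bar4.0: penult P8 not 3rd/6th
  R6 @ bar5.3: closes on M3

No (15 violations)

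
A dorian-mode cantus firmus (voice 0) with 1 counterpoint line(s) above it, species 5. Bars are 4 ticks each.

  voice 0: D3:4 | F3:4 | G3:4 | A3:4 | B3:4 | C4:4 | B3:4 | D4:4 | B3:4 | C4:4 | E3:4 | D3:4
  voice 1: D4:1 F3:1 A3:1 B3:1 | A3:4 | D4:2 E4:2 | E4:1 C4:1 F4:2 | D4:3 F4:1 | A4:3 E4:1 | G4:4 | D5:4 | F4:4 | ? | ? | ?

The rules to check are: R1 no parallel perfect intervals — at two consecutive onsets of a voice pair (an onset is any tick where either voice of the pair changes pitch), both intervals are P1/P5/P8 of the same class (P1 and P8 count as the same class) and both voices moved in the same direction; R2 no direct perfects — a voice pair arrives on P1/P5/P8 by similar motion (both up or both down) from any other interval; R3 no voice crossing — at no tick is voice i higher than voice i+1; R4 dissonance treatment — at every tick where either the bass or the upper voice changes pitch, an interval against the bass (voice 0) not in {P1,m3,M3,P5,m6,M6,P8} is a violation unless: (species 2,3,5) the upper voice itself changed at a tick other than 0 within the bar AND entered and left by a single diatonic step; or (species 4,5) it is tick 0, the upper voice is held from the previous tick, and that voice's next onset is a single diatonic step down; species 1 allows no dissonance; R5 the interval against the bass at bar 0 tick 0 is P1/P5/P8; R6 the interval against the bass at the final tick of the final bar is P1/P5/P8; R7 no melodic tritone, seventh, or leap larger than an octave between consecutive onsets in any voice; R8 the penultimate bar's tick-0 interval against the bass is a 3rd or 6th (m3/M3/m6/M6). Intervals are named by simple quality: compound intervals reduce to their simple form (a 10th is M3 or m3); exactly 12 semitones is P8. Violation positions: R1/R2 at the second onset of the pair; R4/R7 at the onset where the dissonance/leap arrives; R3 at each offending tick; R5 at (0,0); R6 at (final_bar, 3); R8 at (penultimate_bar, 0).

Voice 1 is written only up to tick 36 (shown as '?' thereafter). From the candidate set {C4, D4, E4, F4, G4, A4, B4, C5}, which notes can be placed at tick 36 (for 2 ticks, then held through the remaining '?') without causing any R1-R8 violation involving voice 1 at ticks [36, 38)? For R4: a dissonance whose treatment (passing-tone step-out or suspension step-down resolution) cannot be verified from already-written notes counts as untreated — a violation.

{A4, C4, E4}

C4: legal
D4: violates R4
E4: legal
F4: violates R4
G4: violates R2
A4: legal
B4: violates R4,R7
C5: violates R2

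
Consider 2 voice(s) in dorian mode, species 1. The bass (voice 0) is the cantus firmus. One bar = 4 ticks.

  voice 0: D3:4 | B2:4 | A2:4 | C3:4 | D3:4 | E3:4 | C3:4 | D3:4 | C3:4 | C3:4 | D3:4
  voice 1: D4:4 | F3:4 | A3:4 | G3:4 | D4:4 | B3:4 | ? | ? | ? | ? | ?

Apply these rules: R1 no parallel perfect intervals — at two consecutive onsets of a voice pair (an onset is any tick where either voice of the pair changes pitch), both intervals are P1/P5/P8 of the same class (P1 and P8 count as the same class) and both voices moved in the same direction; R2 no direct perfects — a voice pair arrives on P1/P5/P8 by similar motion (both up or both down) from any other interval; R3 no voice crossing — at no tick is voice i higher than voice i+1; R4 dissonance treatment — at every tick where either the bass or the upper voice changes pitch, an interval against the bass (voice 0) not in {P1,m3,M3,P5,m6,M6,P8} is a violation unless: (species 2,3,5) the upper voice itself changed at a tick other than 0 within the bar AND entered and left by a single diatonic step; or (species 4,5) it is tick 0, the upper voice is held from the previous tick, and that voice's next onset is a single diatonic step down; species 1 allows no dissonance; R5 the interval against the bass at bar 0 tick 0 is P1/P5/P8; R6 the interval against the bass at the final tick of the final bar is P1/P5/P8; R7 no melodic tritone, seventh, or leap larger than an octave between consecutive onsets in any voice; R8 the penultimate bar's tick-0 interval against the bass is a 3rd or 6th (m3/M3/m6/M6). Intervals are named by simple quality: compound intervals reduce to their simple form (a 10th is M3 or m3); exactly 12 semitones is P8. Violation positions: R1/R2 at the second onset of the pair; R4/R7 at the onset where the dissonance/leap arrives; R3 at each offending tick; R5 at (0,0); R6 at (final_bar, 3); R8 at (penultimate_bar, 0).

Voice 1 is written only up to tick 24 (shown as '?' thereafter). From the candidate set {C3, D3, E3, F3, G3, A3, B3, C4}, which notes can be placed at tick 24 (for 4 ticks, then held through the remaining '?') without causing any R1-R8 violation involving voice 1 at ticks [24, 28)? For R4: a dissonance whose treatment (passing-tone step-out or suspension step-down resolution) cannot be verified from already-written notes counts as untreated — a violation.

{A3, C4, E3}

C3: violates R2,R7
D3: violates R4
E3: legal
F3: violates R4,R7
G3: violates R1
A3: legal
B3: violates R4
C4: legal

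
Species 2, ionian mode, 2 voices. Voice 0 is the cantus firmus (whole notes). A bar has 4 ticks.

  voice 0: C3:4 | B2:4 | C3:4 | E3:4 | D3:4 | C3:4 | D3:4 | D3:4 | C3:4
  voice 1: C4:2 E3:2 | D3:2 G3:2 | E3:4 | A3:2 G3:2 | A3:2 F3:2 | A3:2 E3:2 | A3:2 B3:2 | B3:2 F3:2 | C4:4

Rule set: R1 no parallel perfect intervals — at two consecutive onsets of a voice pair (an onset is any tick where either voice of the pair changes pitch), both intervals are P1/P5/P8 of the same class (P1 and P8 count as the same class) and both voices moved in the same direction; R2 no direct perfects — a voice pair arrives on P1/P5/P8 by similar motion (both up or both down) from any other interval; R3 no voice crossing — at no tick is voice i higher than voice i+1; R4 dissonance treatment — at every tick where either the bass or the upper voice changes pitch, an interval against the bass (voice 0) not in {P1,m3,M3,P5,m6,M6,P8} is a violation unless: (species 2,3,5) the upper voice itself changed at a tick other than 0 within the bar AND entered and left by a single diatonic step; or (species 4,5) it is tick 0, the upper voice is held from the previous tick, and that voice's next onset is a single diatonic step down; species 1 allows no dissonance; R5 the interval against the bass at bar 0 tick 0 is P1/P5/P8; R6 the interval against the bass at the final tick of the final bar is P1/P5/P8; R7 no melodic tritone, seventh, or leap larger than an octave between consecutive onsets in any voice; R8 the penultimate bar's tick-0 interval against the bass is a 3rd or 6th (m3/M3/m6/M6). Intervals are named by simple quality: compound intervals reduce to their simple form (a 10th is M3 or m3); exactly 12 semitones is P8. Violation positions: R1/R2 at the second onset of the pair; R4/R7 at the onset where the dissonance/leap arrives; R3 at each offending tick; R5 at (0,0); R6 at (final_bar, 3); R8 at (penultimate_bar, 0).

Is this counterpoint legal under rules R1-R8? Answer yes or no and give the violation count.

bar 0: v0=C3 v1=C4 (P8)
bar 1: v0=B2 v1=D3 (m3)
bar 2: v0=C3 v1=E3 (M3)
bar 3: v0=E3 v1=A3 (P4)
bar 4: v0=D3 v1=A3 (P5)
bar 5: v0=C3 v1=A3 (M6)
bar 6: v0=D3 v1=A3 (P5)
bar 7: v0=D3 v1=B3 (M6)
bar 8: v0=C3 v1=C4 (P8)
  R4 @ bar3.0: E3/A3 P4 untreated
  R2 @ bar6.0: C3/E3 M3 -> D3/A3 P5 similar
  R7 @ bar7.2: B3->F3 leap 6st

No (3 violations)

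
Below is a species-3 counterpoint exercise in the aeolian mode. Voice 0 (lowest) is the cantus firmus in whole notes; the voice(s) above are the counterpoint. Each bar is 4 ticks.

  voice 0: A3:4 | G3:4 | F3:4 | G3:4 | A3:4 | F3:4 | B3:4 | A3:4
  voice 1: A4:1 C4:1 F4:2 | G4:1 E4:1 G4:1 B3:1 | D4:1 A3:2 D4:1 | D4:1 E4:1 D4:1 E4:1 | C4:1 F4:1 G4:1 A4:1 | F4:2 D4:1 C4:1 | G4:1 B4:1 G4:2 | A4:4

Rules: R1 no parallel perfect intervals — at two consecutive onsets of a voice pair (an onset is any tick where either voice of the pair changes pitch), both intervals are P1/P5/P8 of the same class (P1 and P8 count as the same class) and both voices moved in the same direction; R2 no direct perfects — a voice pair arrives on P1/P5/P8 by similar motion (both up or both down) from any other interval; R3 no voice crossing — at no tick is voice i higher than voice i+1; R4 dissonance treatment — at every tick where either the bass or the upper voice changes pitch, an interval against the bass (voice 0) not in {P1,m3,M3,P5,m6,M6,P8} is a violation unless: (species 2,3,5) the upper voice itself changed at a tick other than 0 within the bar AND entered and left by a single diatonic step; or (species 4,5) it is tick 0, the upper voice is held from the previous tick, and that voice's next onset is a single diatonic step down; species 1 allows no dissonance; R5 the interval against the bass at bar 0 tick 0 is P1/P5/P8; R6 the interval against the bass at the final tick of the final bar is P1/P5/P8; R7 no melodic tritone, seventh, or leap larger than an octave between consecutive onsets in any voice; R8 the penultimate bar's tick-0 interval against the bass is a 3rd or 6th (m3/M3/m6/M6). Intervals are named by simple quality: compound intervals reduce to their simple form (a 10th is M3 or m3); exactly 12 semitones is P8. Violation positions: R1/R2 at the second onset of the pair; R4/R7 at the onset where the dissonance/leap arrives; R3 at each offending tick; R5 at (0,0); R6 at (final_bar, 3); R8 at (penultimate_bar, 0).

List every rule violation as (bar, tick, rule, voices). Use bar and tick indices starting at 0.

bar 0: v0=A3 v1=A4 downbeat P8
bar 1: v0=G3 v1=G4 downbeat P8
bar 2: v0=F3 v1=D4 downbeat M6
bar 3: v0=G3 v1=D4 downbeat P5
bar 4: v0=A3 v1=C4 downbeat m3
bar 5: v0=F3 v1=F4 downbeat P8
bar 6: v0=B3 v1=G4 downbeat m6
bar 7: v0=A3 v1=A4 downbeat P8
  -> R1 @ bar 5 tick 0 v(0, 1): A3/A4 P8 -> F3/F4 P8 similar
  -> R7 @ bar 6 tick 0 v(0,): F3->B3 leap 6st

(5, 0, R1, (0, 1))
(6, 0, R7, (0,))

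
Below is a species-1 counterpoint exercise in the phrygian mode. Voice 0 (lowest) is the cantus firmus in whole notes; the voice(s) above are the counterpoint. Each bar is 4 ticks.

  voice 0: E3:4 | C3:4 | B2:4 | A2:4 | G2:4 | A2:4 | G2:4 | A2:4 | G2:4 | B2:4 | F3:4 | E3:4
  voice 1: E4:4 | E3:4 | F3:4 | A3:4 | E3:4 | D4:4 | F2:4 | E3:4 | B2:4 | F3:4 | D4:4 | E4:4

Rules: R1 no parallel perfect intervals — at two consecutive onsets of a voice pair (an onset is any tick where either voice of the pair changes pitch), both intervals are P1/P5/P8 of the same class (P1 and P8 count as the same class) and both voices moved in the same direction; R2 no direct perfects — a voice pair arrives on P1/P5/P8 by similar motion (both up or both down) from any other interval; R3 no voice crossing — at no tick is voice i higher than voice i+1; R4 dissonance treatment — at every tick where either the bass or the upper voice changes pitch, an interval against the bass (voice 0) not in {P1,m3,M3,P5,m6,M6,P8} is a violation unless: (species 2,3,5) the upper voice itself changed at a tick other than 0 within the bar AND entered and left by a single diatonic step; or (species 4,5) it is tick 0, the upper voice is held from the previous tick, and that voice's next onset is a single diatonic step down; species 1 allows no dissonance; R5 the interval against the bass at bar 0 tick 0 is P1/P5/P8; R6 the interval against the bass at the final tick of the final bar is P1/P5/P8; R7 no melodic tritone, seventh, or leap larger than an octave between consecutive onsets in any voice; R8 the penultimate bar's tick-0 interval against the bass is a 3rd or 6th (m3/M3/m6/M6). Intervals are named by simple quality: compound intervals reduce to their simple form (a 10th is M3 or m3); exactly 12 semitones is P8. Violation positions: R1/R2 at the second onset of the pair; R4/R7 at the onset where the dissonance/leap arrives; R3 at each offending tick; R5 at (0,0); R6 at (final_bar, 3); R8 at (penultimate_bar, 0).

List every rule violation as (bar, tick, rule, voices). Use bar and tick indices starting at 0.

bar 0: v0=E3 v1=E4 downbeat P8
bar 1: v0=C3 v1=E3 downbeat M3
bar 2: v0=B2 v1=F3 downbeat TT
bar 3: v0=A2 v1=A3 downbeat P8
bar 4: v0=G2 v1=E3 downbeat M6
bar 5: v0=A2 v1=D4 downbeat P4
bar 6: v0=G2 v1=F2 downbeat M2
bar 7: v0=A2 v1=E3 downbeat P5
bar 8: v0=G2 v1=B2 downbeat M3
bar 9: v0=B2 v1=F3 downbeat TT
bar 10: v0=F3 v1=D4 downbeat M6
bar 11: v0=E3 v1=E4 downbeat P8
  -> R4 @ bar 2 tick 0 v(0, 1): B2/F3 TT untreated
  -> R4 @ bar 5 tick 0 v(0, 1): A2/D4 P4 untreated
  -> R7 @ bar 5 tick 0 v(1,): E3->D4 leap 10st
  -> R3 @ bar 6 tick 0 v(0, 1): G2 above F2
  -> R4 @ bar 6 tick 0 v(0, 1): G2/F2 M2 untreated
  -> R7 @ bar 6 tick 0 v(1,): D4->F2 leap 21st
  -> R3 @ bar 6 tick 1 v(0, 1): G2 above F2
  -> R3 @ bar 6 tick 2 v(0, 1): G2 above F2
  -> R3 @ bar 6 tick 3 v(0, 1): G2 above F2
  -> R2 @ bar 7 tick 0 v(0, 1): G2/F2 M2 -> A2/E3 P5 similar
  -> R7 @ bar 7 tick 0 v(1,): F2->E3 leap 11st
  -> R4 @ bar 9 tick 0 v(0, 1): B2/F3 TT untreated
  -> R7 @ bar 9 tick 0 v(1,): B2->F3 leap 6st
  -> R7 @ bar 10 tick 0 v(0,): B2->F3 leap 6st

(2, 0, R4, (0, 1))
(5, 0, R4, (0, 1))
(5, 0, R7, (1,))
(6, 0, R3, (0, 1))
(6, 0, R4, (0, 1))
(6, 0, R7, (1,))
(6, 1, R3, (0, 1))
(6, 2, R3, (0, 1))
(6, 3, R3, (0, 1))
(7, 0, R2, (0, 1))
(7, 0, R7, (1,))
(9, 0, R4, (0, 1))
(9, 0, R7, (1,))
(10, 0, R7, (0,))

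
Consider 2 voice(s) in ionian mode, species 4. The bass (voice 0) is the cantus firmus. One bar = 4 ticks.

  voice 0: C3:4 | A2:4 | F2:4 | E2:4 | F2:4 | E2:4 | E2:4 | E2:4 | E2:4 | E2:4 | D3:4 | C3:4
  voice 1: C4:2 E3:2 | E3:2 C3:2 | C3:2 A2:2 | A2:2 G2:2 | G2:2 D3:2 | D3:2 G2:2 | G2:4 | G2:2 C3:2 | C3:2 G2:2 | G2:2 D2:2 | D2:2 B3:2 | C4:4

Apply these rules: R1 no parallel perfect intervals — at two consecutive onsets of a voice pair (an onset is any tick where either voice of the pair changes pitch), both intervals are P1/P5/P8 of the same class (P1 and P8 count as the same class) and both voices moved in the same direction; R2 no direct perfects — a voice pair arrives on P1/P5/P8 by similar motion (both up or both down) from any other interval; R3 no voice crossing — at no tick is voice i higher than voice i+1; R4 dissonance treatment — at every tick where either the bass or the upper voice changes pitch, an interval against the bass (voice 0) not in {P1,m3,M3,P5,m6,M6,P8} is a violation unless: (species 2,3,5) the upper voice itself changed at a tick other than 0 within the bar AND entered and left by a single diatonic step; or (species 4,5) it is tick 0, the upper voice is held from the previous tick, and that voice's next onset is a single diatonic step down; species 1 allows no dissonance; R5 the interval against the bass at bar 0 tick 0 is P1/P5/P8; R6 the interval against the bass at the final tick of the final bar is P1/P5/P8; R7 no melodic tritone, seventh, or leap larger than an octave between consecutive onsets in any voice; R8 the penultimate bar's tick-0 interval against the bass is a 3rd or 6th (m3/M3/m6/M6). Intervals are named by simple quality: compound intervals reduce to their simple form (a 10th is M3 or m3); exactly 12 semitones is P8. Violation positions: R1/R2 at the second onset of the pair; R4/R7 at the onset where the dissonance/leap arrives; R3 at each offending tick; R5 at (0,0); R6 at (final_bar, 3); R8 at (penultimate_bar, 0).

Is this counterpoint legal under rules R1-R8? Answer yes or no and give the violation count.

No (10 violations)

bar 0: v0=C3 v1=C4 (P8)
bar 1: v0=A2 v1=E3 (P5)
bar 2: v0=F2 v1=C3 (P5)
bar 3: v0=E2 v1=A2 (P4)
bar 4: v0=F2 v1=G2 (M2)
bar 5: v0=E2 v1=D3 (m7)
bar 6: v0=E2 v1=G2 (m3)
bar 7: v0=E2 v1=G2 (m3)
bar 8: v0=E2 v1=C3 (m6)
bar 9: v0=E2 v1=G2 (m3)
bar 10: v0=D3 v1=D2 (P8)
bar 11: v0=C3 v1=C4 (P8)
  R4 @ bar4.0: F2/G2 M2 untreated
  R4 @ bar5.0: E2/D3 m7 untreated
  R3 @ bar9.2: E2 above D2
  R4 @ bar9.2: E2/D2 M2 untreated
  R3 @ bar9.3: E2 above D2
  R3 @ bar10.0: D3 above D2
  R7 @ bar10.0: E2->D3 leap 10st
  R8 @ bar10.0: penult P8 not 3rd/6th
  R3 @ bar10.1: D3 above D2
  R7 @ bar10.2: D2->B3 leap 21st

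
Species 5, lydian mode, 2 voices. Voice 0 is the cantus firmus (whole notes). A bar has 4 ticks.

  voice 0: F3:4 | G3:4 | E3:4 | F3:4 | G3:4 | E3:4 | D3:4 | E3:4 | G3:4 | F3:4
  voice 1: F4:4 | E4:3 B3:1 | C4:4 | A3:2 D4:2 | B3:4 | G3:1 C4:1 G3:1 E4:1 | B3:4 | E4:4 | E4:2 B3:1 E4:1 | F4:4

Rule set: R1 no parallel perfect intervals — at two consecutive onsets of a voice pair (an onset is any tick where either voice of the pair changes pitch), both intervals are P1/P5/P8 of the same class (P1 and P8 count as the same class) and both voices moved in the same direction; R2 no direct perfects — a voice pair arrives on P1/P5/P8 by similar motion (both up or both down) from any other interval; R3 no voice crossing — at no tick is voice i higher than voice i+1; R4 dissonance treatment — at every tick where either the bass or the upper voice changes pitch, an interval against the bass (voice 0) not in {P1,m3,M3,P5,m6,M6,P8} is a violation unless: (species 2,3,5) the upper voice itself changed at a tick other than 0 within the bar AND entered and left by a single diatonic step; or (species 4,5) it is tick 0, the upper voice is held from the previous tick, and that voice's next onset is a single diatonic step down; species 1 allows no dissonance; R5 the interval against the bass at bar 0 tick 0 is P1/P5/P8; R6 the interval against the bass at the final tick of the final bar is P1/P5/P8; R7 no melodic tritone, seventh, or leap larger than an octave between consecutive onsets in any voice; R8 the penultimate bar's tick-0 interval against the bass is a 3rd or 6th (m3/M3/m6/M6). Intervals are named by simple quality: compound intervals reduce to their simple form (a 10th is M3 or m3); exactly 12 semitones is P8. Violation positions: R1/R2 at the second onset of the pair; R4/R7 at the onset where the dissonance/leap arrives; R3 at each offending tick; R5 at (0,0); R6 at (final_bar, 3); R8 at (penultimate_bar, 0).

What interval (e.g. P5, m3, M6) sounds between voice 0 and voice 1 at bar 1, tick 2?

M6

voice 0=G3 voice 1=E4 -> M6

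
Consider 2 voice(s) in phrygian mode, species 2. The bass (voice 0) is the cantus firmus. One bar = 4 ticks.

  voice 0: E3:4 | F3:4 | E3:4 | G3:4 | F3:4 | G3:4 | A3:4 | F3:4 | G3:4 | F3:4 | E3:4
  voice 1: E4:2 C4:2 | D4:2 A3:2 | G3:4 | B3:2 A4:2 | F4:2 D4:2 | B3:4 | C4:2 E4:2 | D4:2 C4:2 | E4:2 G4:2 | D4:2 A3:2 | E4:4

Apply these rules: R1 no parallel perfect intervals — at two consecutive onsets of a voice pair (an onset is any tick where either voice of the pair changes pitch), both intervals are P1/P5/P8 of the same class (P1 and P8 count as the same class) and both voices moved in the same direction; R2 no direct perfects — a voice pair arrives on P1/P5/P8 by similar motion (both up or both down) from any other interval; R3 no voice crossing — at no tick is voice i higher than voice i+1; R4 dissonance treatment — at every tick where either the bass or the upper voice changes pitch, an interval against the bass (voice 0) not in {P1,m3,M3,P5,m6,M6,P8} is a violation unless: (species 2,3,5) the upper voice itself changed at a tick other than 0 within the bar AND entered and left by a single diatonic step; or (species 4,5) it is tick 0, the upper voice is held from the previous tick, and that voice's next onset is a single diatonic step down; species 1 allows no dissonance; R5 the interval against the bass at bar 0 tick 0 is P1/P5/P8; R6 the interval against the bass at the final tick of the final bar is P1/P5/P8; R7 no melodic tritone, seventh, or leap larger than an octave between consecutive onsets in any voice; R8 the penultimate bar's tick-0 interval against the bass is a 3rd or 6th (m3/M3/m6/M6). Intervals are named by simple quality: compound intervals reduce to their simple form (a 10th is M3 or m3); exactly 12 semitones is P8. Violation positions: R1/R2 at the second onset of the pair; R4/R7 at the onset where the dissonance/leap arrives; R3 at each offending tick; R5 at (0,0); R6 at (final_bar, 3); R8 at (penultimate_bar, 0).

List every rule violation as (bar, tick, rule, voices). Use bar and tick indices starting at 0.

(3, 2, R4, (0, 1))
(3, 2, R7, (1,))
(4, 0, R2, (0, 1))

bar 0: v0=E3 v1=E4 downbeat P8
bar 1: v0=F3 v1=D4 downbeat M6
bar 2: v0=E3 v1=G3 downbeat m3
bar 3: v0=G3 v1=B3 downbeat M3
bar 4: v0=F3 v1=F4 downbeat P8
bar 5: v0=G3 v1=B3 downbeat M3
bar 6: v0=A3 v1=C4 downbeat m3
bar 7: v0=F3 v1=D4 downbeat M6
bar 8: v0=G3 v1=E4 downbeat M6
bar 9: v0=F3 v1=D4 downbeat M6
bar 10: v0=E3 v1=E4 downbeat P8
  -> R4 @ bar 3 tick 2 v(0, 1): G3/A4 M2 untreated
  -> R7 @ bar 3 tick 2 v(1,): B3->A4 leap 10st
  -> R2 @ bar 4 tick 0 v(0, 1): G3/A4 M2 -> F3/F4 P8 similar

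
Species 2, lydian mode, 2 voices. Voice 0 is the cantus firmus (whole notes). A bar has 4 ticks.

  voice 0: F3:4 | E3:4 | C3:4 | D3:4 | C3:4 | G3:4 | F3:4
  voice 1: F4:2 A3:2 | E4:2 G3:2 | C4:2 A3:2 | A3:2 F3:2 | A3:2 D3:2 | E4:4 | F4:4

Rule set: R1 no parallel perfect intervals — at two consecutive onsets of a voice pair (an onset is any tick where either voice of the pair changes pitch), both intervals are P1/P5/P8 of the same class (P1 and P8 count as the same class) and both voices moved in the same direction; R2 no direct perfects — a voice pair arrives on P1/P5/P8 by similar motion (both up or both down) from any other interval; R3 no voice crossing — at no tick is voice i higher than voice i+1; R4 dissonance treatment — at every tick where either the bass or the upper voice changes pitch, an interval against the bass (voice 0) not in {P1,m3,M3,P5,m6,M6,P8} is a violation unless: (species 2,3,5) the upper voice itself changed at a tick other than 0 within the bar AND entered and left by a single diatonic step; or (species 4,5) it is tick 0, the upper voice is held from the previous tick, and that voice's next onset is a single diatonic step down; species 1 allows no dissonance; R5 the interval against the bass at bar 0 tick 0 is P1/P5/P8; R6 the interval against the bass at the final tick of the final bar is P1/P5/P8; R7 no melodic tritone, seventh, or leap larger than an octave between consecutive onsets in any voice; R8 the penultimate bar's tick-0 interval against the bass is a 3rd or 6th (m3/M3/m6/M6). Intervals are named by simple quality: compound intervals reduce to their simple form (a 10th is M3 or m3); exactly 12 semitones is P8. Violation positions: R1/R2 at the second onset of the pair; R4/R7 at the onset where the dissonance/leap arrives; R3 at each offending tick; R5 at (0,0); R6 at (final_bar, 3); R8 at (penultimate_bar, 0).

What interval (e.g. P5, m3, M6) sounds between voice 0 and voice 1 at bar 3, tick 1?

voice 0=D3 voice 1=A3 -> P5

P5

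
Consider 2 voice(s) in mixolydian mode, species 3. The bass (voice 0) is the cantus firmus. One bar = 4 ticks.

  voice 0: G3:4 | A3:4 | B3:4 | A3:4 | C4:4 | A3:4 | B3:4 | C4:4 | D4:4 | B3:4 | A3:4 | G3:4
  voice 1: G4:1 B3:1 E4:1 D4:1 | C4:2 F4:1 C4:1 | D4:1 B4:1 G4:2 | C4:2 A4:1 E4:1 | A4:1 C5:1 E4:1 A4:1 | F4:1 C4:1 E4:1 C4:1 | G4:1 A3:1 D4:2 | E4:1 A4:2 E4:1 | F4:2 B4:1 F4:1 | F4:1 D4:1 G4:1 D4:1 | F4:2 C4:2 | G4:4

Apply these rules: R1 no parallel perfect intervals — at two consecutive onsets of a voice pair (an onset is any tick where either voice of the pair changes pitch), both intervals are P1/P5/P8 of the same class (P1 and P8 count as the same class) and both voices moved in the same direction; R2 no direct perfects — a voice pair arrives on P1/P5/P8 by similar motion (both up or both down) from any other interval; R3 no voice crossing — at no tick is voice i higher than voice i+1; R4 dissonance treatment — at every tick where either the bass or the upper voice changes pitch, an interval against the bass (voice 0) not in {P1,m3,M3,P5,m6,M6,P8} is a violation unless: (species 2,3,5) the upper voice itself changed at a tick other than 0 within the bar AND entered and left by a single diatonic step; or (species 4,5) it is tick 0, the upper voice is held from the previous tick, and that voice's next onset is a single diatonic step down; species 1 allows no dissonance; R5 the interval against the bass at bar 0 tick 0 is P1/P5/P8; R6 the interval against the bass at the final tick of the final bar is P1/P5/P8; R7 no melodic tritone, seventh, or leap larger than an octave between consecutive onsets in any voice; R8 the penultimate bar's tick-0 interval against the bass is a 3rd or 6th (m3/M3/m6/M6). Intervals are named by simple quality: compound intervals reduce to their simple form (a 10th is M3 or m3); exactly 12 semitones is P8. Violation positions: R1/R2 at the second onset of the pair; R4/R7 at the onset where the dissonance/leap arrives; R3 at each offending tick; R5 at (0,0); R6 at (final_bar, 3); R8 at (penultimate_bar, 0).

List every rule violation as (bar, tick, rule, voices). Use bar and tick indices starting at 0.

(6, 1, R3, (0, 1))
(6, 1, R4, (0, 1))
(6, 1, R7, (1,))
(8, 2, R7, (1,))
(8, 3, R7, (1,))
(9, 0, R4, (0, 1))

bar 0: v0=G3 v1=G4 downbeat P8
bar 1: v0=A3 v1=C4 downbeat m3
bar 2: v0=B3 v1=D4 downbeat m3
bar 3: v0=A3 v1=C4 downbeat m3
bar 4: v0=C4 v1=A4 downbeat M6
bar 5: v0=A3 v1=F4 downbeat m6
bar 6: v0=B3 v1=G4 downbeat m6
bar 7: v0=C4 v1=E4 downbeat M3
bar 8: v0=D4 v1=F4 downbeat m3
bar 9: v0=B3 v1=F4 downbeat TT
bar 10: v0=A3 v1=F4 downbeat m6
bar 11: v0=G3 v1=G4 downbeat P8
  -> R3 @ bar 6 tick 1 v(0, 1): B3 above A3
  -> R4 @ bar 6 tick 1 v(0, 1): B3/A3 M2 untreated
  -> R7 @ bar 6 tick 1 v(1,): G4->A3 leap 10st
  -> R7 @ bar 8 tick 2 v(1,): F4->B4 leap 6st
  -> R7 @ bar 8 tick 3 v(1,): B4->F4 leap 6st
  -> R4 @ bar 9 tick 0 v(0, 1): B3/F4 TT untreated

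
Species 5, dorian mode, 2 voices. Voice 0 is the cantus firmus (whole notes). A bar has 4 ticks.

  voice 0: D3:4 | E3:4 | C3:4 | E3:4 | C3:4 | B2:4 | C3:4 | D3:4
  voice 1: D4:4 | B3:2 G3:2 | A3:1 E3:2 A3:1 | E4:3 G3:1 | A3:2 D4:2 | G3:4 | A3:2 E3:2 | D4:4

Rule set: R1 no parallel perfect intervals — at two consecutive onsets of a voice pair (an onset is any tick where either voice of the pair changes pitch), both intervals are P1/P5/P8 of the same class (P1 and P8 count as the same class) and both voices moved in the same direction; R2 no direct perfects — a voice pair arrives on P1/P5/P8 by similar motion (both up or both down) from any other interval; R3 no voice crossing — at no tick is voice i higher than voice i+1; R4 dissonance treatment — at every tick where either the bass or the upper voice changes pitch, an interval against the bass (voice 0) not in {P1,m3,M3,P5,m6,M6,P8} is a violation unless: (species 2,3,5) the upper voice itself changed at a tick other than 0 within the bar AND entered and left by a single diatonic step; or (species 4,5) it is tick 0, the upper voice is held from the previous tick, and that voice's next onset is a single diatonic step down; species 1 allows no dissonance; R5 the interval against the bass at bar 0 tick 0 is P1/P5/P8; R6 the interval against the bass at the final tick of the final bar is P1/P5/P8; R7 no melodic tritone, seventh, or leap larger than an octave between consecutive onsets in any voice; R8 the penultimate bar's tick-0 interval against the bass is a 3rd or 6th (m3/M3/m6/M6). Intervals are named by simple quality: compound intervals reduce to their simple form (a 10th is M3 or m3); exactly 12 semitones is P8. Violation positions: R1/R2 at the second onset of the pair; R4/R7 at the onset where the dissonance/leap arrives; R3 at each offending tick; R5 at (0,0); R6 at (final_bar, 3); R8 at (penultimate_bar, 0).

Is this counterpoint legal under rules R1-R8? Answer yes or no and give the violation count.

bar 0: v0=D3 v1=D4 (P8)
bar 1: v0=E3 v1=B3 (P5)
bar 2: v0=C3 v1=A3 (M6)
bar 3: v0=E3 v1=E4 (P8)
bar 4: v0=C3 v1=A3 (M6)
bar 5: v0=B2 v1=G3 (m6)
bar 6: v0=C3 v1=A3 (M6)
bar 7: v0=D3 v1=D4 (P8)
  R2 @ bar3.0: C3/A3 M6 -> E3/E4 P8 similar
  R4 @ bar4.2: C3/D4 M2 untreated
  R2 @ bar7.0: C3/E3 M3 -> D3/D4 P8 similar
  R7 @ bar7.0: E3->D4 leap 10st

No (4 violations)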